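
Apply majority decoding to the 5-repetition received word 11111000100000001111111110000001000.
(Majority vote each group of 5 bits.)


Groups: 11111, 00010, 00000, 01111, 11111, 00000, 01000
Majority votes: 1001100

1001100


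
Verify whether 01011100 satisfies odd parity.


Number of 1s: 4

No, parity error (4 ones)


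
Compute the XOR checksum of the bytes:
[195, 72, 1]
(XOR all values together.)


XOR chain: 195 ^ 72 ^ 1 = 138

138


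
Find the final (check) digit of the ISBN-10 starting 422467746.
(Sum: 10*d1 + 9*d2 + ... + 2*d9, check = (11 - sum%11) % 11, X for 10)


Weighted sum: 225
225 mod 11 = 5

Check digit: 6


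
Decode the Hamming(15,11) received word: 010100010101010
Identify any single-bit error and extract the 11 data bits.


Syndrome = 6: error at position 6

Data: 00100101010 (corrected bit 6)


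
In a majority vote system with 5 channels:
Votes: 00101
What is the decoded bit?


Ones: 2 out of 5
Threshold: 3

0 (2/5 voted 1)


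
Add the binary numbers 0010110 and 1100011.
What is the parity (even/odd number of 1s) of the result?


0010110 = 22
1100011 = 99
Sum = 121 = 1111001
1s count = 5

odd parity (5 ones in 1111001)


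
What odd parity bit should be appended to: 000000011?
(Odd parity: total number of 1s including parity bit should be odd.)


Number of 1s in data: 2
Parity bit: 1

1


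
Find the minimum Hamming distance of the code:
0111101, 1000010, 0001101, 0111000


Comparing all pairs, minimum distance: 2
Can detect 1 errors, correct 0 errors

2


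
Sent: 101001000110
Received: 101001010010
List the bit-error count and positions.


XOR: 000000010100

2 error(s) at position(s): 7, 9


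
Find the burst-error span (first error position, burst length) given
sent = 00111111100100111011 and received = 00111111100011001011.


XOR: 00000000000111110000

Burst at position 11, length 5


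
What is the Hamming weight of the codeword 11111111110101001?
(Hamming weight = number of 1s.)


Counting 1s in 11111111110101001

13


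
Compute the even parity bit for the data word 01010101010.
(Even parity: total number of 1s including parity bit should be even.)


Number of 1s in data: 5
Parity bit: 1

1


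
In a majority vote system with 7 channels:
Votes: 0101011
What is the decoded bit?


Ones: 4 out of 7
Threshold: 4

1 (4/7 voted 1)


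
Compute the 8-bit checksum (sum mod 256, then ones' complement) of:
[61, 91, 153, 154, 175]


Sum = 634 mod 256 = 122
Complement = 133

133


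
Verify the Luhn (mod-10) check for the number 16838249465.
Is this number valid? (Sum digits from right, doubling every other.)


Luhn sum = 55
55 mod 10 = 5

Invalid (Luhn sum mod 10 = 5)


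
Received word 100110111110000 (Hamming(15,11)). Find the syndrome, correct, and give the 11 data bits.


Syndrome = 7: error at position 7

Data: 01001110000 (corrected bit 7)


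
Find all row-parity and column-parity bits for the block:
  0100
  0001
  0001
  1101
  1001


Row parities: 11110
Column parities: 0000

Row P: 11110, Col P: 0000, Corner: 0


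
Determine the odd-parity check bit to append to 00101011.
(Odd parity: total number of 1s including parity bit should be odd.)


Number of 1s in data: 4
Parity bit: 1

1


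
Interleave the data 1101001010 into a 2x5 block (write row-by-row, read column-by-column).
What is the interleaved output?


Matrix:
  11010
  01010
Read columns: 1011001100

1011001100


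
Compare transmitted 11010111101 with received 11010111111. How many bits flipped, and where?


XOR: 00000000010

1 error(s) at position(s): 9


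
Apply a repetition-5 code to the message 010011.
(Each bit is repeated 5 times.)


Each bit -> 5 copies

000001111100000000001111111111


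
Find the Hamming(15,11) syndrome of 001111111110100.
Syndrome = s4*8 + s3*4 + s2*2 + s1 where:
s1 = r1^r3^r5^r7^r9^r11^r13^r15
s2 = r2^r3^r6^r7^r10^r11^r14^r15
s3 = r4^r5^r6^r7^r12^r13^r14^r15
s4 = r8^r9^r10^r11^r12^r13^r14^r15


s1=0, s2=1, s3=1, s4=1

Syndrome = 14 (error at position 14)


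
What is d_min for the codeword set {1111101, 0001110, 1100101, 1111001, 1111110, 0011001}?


Comparing all pairs, minimum distance: 1
Can detect 0 errors, correct 0 errors

1


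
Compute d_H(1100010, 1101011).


XOR: 0001001
Count of 1s: 2

2


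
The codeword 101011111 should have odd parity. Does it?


Number of 1s: 7

Yes, parity is correct (7 ones)


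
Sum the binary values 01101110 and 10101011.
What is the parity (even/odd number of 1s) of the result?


01101110 = 110
10101011 = 171
Sum = 281 = 100011001
1s count = 4

even parity (4 ones in 100011001)


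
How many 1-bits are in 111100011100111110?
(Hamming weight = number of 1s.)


Counting 1s in 111100011100111110

12


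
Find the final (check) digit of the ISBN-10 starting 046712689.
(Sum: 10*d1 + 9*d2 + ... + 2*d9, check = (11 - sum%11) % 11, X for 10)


Weighted sum: 215
215 mod 11 = 6

Check digit: 5


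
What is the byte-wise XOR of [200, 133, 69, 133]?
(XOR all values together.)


XOR chain: 200 ^ 133 ^ 69 ^ 133 = 141

141


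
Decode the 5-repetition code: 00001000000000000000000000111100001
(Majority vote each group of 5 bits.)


Groups: 00001, 00000, 00000, 00000, 00000, 01111, 00001
Majority votes: 0000010

0000010


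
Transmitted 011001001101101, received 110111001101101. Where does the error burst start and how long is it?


XOR: 101110000000000

Burst at position 0, length 5


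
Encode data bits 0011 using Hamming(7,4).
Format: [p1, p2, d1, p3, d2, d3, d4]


Parity bits: p1=1, p2=0, p3=0

1000011


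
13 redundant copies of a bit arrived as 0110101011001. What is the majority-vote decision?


Ones: 7 out of 13
Threshold: 7

1 (7/13 voted 1)


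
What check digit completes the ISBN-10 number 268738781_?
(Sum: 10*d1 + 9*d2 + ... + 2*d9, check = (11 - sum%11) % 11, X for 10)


Weighted sum: 299
299 mod 11 = 2

Check digit: 9


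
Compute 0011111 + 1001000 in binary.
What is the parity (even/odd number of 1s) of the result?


0011111 = 31
1001000 = 72
Sum = 103 = 1100111
1s count = 5

odd parity (5 ones in 1100111)


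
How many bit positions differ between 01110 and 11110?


XOR: 10000
Count of 1s: 1

1


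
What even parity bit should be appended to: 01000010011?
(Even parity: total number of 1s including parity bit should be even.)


Number of 1s in data: 4
Parity bit: 0

0


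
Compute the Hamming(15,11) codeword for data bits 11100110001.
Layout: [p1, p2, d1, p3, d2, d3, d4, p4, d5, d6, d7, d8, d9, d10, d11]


Parity bits: p1=0, p2=1, p3=1, p4=1

011111010110001


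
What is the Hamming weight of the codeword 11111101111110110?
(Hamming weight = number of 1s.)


Counting 1s in 11111101111110110

14


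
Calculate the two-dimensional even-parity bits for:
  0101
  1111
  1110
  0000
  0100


Row parities: 00101
Column parities: 0000

Row P: 00101, Col P: 0000, Corner: 0


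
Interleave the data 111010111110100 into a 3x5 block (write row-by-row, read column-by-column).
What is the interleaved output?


Matrix:
  11101
  01111
  10100
Read columns: 101110111010110

101110111010110


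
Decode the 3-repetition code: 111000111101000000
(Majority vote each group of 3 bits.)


Groups: 111, 000, 111, 101, 000, 000
Majority votes: 101100

101100


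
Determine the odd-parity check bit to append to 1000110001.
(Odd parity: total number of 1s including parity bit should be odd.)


Number of 1s in data: 4
Parity bit: 1

1


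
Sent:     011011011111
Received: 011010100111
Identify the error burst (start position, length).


XOR: 000001111000

Burst at position 5, length 4


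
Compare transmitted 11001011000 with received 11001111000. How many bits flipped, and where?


XOR: 00000100000

1 error(s) at position(s): 5


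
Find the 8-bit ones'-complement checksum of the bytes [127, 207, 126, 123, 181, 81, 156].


Sum = 1001 mod 256 = 233
Complement = 22

22


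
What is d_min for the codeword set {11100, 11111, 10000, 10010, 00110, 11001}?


Comparing all pairs, minimum distance: 1
Can detect 0 errors, correct 0 errors

1


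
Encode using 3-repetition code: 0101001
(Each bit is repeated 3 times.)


Each bit -> 3 copies

000111000111000000111


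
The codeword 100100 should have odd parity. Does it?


Number of 1s: 2

No, parity error (2 ones)


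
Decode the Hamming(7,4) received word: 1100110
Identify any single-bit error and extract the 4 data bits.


Syndrome = 0: no error detected

Data: 0110 (no errors)


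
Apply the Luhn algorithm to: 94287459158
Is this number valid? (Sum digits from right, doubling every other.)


Luhn sum = 65
65 mod 10 = 5

Invalid (Luhn sum mod 10 = 5)


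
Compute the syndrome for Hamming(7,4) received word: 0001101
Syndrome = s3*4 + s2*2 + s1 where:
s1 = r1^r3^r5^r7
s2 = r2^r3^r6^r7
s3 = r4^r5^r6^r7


s1=0, s2=1, s3=1

Syndrome = 6 (error at position 6)


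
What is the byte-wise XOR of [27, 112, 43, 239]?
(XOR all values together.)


XOR chain: 27 ^ 112 ^ 43 ^ 239 = 175

175


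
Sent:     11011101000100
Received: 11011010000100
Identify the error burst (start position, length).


XOR: 00000111000000

Burst at position 5, length 3


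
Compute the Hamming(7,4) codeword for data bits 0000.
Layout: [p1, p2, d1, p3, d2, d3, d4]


Parity bits: p1=0, p2=0, p3=0

0000000


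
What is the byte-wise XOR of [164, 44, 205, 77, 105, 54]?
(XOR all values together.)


XOR chain: 164 ^ 44 ^ 205 ^ 77 ^ 105 ^ 54 = 87

87


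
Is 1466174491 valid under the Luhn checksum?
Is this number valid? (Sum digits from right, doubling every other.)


Luhn sum = 46
46 mod 10 = 6

Invalid (Luhn sum mod 10 = 6)


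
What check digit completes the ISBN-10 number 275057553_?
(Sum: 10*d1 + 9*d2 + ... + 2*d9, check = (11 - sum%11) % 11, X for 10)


Weighted sum: 229
229 mod 11 = 9

Check digit: 2


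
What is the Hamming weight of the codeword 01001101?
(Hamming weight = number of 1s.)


Counting 1s in 01001101

4


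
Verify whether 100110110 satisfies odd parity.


Number of 1s: 5

Yes, parity is correct (5 ones)


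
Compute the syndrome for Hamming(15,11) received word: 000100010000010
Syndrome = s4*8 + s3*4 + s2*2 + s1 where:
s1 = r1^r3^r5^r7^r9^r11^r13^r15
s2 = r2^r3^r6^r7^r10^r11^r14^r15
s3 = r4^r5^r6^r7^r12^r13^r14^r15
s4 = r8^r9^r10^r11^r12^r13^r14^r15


s1=0, s2=1, s3=0, s4=0

Syndrome = 2 (error at position 2)


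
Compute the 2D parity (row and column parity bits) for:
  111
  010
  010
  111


Row parities: 1111
Column parities: 000

Row P: 1111, Col P: 000, Corner: 0


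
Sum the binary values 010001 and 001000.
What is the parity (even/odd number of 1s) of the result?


010001 = 17
001000 = 8
Sum = 25 = 11001
1s count = 3

odd parity (3 ones in 11001)


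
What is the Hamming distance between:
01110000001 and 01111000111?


XOR: 00001000110
Count of 1s: 3

3


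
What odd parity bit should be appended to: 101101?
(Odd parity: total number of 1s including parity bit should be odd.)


Number of 1s in data: 4
Parity bit: 1

1


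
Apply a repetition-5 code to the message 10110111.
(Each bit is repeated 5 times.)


Each bit -> 5 copies

1111100000111111111100000111111111111111


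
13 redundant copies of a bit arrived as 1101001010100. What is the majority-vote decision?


Ones: 6 out of 13
Threshold: 7

0 (6/13 voted 1)


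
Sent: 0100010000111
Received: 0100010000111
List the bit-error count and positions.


XOR: 0000000000000

0 errors (received matches sent)


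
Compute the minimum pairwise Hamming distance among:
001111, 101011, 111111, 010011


Comparing all pairs, minimum distance: 2
Can detect 1 errors, correct 0 errors

2


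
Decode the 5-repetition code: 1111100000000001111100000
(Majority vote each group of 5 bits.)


Groups: 11111, 00000, 00000, 11111, 00000
Majority votes: 10010

10010


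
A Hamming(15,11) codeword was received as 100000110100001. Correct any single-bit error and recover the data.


Syndrome = 11: error at position 11

Data: 00010110001 (corrected bit 11)


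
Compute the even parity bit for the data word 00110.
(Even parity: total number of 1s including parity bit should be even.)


Number of 1s in data: 2
Parity bit: 0

0


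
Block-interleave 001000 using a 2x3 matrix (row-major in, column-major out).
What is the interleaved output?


Matrix:
  001
  000
Read columns: 000010

000010


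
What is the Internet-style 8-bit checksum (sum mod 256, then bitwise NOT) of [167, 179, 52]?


Sum = 398 mod 256 = 142
Complement = 113

113


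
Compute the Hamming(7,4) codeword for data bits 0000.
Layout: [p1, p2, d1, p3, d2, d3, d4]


Parity bits: p1=0, p2=0, p3=0

0000000


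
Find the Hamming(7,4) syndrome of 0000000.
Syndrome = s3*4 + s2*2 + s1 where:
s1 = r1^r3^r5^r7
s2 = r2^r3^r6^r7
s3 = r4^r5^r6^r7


s1=0, s2=0, s3=0

Syndrome = 0 (no error)


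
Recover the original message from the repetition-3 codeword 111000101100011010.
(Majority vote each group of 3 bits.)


Groups: 111, 000, 101, 100, 011, 010
Majority votes: 101010

101010


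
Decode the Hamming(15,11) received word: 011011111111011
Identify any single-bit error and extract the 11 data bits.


Syndrome = 8: error at position 8

Data: 11111111011 (corrected bit 8)


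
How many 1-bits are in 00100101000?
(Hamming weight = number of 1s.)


Counting 1s in 00100101000

3


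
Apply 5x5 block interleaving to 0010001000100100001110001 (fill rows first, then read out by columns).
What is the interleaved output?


Matrix:
  00100
  01000
  10010
  00011
  10001
Read columns: 0010101000100000011000011

0010101000100000011000011


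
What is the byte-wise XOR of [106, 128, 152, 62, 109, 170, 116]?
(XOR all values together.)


XOR chain: 106 ^ 128 ^ 152 ^ 62 ^ 109 ^ 170 ^ 116 = 255

255


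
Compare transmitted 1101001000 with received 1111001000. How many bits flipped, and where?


XOR: 0010000000

1 error(s) at position(s): 2


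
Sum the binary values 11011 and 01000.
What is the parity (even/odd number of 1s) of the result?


11011 = 27
01000 = 8
Sum = 35 = 100011
1s count = 3

odd parity (3 ones in 100011)


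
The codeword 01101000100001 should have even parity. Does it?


Number of 1s: 5

No, parity error (5 ones)


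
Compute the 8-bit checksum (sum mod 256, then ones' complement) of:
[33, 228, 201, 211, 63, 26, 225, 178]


Sum = 1165 mod 256 = 141
Complement = 114

114


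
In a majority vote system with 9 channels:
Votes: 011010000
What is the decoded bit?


Ones: 3 out of 9
Threshold: 5

0 (3/9 voted 1)


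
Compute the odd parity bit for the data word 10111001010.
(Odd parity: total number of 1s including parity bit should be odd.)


Number of 1s in data: 6
Parity bit: 1

1


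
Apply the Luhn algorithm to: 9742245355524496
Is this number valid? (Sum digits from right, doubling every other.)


Luhn sum = 74
74 mod 10 = 4

Invalid (Luhn sum mod 10 = 4)


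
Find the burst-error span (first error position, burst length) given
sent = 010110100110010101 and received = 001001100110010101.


XOR: 011111000000000000

Burst at position 1, length 5


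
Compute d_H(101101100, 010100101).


XOR: 111001001
Count of 1s: 5

5


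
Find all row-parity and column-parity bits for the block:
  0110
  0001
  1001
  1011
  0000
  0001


Row parities: 010101
Column parities: 0100

Row P: 010101, Col P: 0100, Corner: 1


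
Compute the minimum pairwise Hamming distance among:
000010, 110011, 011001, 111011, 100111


Comparing all pairs, minimum distance: 1
Can detect 0 errors, correct 0 errors

1


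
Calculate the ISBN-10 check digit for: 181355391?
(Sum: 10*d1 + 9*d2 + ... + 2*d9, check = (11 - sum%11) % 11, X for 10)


Weighted sum: 207
207 mod 11 = 9

Check digit: 2


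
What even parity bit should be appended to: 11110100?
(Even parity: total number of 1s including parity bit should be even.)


Number of 1s in data: 5
Parity bit: 1

1


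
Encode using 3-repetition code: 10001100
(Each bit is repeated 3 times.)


Each bit -> 3 copies

111000000000111111000000


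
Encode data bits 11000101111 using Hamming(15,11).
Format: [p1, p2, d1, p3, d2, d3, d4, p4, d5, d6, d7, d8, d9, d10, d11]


Parity bits: p1=0, p2=0, p3=1, p4=1

001110010101111


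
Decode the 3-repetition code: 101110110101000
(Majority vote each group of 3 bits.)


Groups: 101, 110, 110, 101, 000
Majority votes: 11110

11110


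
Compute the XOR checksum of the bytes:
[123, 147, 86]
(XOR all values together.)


XOR chain: 123 ^ 147 ^ 86 = 190

190


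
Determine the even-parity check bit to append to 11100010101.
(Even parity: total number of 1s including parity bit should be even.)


Number of 1s in data: 6
Parity bit: 0

0


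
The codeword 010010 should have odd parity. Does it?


Number of 1s: 2

No, parity error (2 ones)


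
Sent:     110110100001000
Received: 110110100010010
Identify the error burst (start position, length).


XOR: 000000000011010

Burst at position 10, length 4


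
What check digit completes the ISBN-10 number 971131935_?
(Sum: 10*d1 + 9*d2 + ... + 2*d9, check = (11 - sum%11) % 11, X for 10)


Weighted sum: 246
246 mod 11 = 4

Check digit: 7


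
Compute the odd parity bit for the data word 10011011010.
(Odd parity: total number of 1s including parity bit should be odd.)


Number of 1s in data: 6
Parity bit: 1

1


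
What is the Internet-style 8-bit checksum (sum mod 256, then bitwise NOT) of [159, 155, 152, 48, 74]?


Sum = 588 mod 256 = 76
Complement = 179

179


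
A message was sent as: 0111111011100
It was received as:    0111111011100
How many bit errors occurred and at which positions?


XOR: 0000000000000

0 errors (received matches sent)


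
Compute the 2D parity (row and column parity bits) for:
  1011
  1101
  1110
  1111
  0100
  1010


Row parities: 111010
Column parities: 1001

Row P: 111010, Col P: 1001, Corner: 0


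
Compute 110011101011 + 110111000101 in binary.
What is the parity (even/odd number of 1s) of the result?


110011101011 = 3307
110111000101 = 3525
Sum = 6832 = 1101010110000
1s count = 6

even parity (6 ones in 1101010110000)


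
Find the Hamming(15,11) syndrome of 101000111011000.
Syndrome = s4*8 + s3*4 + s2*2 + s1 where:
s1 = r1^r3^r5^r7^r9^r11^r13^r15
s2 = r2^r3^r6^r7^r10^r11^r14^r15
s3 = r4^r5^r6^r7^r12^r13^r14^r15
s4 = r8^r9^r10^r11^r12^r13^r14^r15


s1=1, s2=1, s3=0, s4=0

Syndrome = 3 (error at position 3)


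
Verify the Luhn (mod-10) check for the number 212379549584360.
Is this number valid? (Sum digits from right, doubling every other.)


Luhn sum = 73
73 mod 10 = 3

Invalid (Luhn sum mod 10 = 3)


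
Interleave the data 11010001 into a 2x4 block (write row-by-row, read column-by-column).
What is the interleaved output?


Matrix:
  1101
  0001
Read columns: 10100011

10100011


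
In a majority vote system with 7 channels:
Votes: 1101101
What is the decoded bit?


Ones: 5 out of 7
Threshold: 4

1 (5/7 voted 1)


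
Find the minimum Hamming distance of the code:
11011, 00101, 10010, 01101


Comparing all pairs, minimum distance: 1
Can detect 0 errors, correct 0 errors

1


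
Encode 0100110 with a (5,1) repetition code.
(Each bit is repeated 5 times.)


Each bit -> 5 copies

00000111110000000000111111111100000


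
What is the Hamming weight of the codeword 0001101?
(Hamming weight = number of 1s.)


Counting 1s in 0001101

3


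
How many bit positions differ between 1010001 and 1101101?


XOR: 0111100
Count of 1s: 4

4


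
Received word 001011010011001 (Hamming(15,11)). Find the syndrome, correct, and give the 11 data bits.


Syndrome = 0: no error detected

Data: 11100011001 (no errors)


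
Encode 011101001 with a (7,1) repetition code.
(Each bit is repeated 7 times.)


Each bit -> 7 copies

000000011111111111111111111100000001111111000000000000001111111


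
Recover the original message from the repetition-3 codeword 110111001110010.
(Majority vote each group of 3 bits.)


Groups: 110, 111, 001, 110, 010
Majority votes: 11010

11010


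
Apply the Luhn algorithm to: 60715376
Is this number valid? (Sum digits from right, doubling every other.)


Luhn sum = 24
24 mod 10 = 4

Invalid (Luhn sum mod 10 = 4)


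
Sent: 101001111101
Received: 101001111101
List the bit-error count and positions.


XOR: 000000000000

0 errors (received matches sent)


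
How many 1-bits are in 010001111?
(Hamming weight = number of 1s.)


Counting 1s in 010001111

5


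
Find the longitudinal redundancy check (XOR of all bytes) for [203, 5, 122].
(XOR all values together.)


XOR chain: 203 ^ 5 ^ 122 = 180

180


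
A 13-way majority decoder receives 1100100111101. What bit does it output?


Ones: 8 out of 13
Threshold: 7

1 (8/13 voted 1)


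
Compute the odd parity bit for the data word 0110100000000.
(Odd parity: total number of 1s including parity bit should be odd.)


Number of 1s in data: 3
Parity bit: 0

0


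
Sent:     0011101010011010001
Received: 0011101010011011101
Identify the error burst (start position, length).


XOR: 0000000000000001100

Burst at position 15, length 2


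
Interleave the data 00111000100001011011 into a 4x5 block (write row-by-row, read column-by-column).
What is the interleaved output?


Matrix:
  00111
  00010
  00010
  11011
Read columns: 00010001100011111001

00010001100011111001


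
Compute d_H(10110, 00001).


XOR: 10111
Count of 1s: 4

4


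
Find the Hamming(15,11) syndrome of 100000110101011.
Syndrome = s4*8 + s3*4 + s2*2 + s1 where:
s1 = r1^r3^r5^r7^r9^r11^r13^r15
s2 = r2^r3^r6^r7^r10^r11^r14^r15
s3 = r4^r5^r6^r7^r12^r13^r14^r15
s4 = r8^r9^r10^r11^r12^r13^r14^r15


s1=1, s2=0, s3=0, s4=1

Syndrome = 9 (error at position 9)


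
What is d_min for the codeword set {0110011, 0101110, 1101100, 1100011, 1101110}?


Comparing all pairs, minimum distance: 1
Can detect 0 errors, correct 0 errors

1


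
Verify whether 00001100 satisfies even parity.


Number of 1s: 2

Yes, parity is correct (2 ones)


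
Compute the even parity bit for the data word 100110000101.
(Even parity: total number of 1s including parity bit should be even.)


Number of 1s in data: 5
Parity bit: 1

1


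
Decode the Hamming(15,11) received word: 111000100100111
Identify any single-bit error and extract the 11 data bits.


Syndrome = 1: error at position 1

Data: 10010100111 (corrected bit 1)


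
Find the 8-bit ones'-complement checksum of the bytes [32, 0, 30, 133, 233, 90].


Sum = 518 mod 256 = 6
Complement = 249

249


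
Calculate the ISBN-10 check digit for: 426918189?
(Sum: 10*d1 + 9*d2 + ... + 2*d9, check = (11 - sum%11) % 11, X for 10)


Weighted sum: 261
261 mod 11 = 8

Check digit: 3


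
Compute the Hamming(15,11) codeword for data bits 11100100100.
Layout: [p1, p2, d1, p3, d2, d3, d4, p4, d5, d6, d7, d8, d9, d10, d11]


Parity bits: p1=1, p2=1, p3=1, p4=0

111111000100100


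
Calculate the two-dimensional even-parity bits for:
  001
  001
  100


Row parities: 111
Column parities: 100

Row P: 111, Col P: 100, Corner: 1


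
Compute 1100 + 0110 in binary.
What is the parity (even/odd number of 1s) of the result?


1100 = 12
0110 = 6
Sum = 18 = 10010
1s count = 2

even parity (2 ones in 10010)


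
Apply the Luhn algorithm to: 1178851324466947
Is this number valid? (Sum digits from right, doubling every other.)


Luhn sum = 82
82 mod 10 = 2

Invalid (Luhn sum mod 10 = 2)


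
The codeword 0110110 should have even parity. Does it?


Number of 1s: 4

Yes, parity is correct (4 ones)


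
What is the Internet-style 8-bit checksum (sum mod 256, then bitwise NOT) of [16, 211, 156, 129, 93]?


Sum = 605 mod 256 = 93
Complement = 162

162


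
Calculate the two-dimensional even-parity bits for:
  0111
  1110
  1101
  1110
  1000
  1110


Row parities: 111111
Column parities: 1100

Row P: 111111, Col P: 1100, Corner: 0


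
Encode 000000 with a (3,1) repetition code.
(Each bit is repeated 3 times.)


Each bit -> 3 copies

000000000000000000


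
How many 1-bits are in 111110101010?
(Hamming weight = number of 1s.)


Counting 1s in 111110101010

8


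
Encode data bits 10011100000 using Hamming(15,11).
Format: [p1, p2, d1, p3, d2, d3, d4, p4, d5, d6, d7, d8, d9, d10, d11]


Parity bits: p1=1, p2=1, p3=1, p4=0

111100101100000


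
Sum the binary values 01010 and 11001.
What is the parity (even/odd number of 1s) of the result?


01010 = 10
11001 = 25
Sum = 35 = 100011
1s count = 3

odd parity (3 ones in 100011)


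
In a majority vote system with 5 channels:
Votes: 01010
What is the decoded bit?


Ones: 2 out of 5
Threshold: 3

0 (2/5 voted 1)


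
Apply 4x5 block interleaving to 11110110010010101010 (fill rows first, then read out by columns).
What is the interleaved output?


Matrix:
  11110
  11001
  00101
  01010
Read columns: 11001101101010010110

11001101101010010110


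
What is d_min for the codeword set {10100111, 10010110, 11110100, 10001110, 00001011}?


Comparing all pairs, minimum distance: 2
Can detect 1 errors, correct 0 errors

2


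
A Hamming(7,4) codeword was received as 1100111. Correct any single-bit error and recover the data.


Syndrome = 7: error at position 7

Data: 0110 (corrected bit 7)


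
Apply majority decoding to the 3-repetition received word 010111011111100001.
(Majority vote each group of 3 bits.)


Groups: 010, 111, 011, 111, 100, 001
Majority votes: 011100

011100


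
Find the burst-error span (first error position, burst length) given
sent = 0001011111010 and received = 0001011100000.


XOR: 0000000011010

Burst at position 8, length 4


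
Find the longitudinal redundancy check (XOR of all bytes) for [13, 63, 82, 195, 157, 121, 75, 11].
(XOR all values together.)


XOR chain: 13 ^ 63 ^ 82 ^ 195 ^ 157 ^ 121 ^ 75 ^ 11 = 7

7


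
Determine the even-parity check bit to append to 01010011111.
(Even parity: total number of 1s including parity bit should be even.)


Number of 1s in data: 7
Parity bit: 1

1


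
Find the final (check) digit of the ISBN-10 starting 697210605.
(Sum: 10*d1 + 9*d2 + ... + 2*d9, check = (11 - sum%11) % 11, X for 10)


Weighted sum: 251
251 mod 11 = 9

Check digit: 2


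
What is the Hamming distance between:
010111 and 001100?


XOR: 011011
Count of 1s: 4

4


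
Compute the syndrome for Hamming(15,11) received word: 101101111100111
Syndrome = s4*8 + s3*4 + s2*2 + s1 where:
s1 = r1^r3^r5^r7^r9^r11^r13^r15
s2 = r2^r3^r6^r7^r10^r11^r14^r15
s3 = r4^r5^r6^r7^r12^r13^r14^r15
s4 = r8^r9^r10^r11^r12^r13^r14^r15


s1=0, s2=0, s3=0, s4=0

Syndrome = 0 (no error)


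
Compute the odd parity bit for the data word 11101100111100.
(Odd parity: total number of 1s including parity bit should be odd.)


Number of 1s in data: 9
Parity bit: 0

0


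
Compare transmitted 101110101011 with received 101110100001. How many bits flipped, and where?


XOR: 000000001010

2 error(s) at position(s): 8, 10


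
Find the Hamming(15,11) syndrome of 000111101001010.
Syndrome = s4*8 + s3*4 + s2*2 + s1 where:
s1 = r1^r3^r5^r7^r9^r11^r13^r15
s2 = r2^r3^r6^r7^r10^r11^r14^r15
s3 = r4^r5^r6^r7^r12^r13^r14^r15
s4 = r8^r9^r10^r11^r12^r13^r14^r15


s1=1, s2=1, s3=0, s4=1

Syndrome = 11 (error at position 11)


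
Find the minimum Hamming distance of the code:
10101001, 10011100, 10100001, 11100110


Comparing all pairs, minimum distance: 1
Can detect 0 errors, correct 0 errors

1


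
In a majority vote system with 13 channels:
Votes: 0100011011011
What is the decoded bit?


Ones: 7 out of 13
Threshold: 7

1 (7/13 voted 1)


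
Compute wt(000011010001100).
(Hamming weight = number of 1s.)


Counting 1s in 000011010001100

5


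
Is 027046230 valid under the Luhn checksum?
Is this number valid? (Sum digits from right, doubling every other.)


Luhn sum = 26
26 mod 10 = 6

Invalid (Luhn sum mod 10 = 6)


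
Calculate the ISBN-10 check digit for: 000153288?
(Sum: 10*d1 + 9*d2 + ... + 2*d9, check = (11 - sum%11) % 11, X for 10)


Weighted sum: 100
100 mod 11 = 1

Check digit: X


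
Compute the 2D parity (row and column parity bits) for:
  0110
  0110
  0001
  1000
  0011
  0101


Row parities: 001100
Column parities: 1111

Row P: 001100, Col P: 1111, Corner: 0


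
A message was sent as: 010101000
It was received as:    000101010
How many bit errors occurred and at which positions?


XOR: 010000010

2 error(s) at position(s): 1, 7


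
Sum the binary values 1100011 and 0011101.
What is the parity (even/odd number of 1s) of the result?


1100011 = 99
0011101 = 29
Sum = 128 = 10000000
1s count = 1

odd parity (1 ones in 10000000)


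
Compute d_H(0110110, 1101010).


XOR: 1011100
Count of 1s: 4

4


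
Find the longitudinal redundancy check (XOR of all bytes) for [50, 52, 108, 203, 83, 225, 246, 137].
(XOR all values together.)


XOR chain: 50 ^ 52 ^ 108 ^ 203 ^ 83 ^ 225 ^ 246 ^ 137 = 108

108


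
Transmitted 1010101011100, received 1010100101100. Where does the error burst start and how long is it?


XOR: 0000001110000

Burst at position 6, length 3


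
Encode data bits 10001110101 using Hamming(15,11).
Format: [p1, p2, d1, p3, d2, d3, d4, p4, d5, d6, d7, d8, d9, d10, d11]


Parity bits: p1=1, p2=0, p3=0, p4=1

101000011110101


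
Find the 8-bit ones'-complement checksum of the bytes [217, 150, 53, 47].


Sum = 467 mod 256 = 211
Complement = 44

44


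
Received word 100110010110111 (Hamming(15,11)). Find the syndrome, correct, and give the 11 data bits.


Syndrome = 5: error at position 5

Data: 00000110111 (corrected bit 5)


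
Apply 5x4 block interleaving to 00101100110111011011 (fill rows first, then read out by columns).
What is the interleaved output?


Matrix:
  0010
  1100
  1101
  1101
  1011
Read columns: 01111011101000100111

01111011101000100111


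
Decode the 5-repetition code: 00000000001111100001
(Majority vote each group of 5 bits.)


Groups: 00000, 00000, 11111, 00001
Majority votes: 0010

0010


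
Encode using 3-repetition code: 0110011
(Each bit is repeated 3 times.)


Each bit -> 3 copies

000111111000000111111


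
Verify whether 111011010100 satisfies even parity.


Number of 1s: 7

No, parity error (7 ones)


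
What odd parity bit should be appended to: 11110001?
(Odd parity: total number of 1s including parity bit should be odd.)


Number of 1s in data: 5
Parity bit: 0

0


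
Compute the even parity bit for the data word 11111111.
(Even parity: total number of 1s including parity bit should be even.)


Number of 1s in data: 8
Parity bit: 0

0


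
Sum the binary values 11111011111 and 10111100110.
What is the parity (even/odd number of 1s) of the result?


11111011111 = 2015
10111100110 = 1510
Sum = 3525 = 110111000101
1s count = 7

odd parity (7 ones in 110111000101)


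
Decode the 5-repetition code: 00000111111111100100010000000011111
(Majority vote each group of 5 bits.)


Groups: 00000, 11111, 11111, 00100, 01000, 00000, 11111
Majority votes: 0110001

0110001


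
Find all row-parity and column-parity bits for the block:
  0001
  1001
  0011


Row parities: 100
Column parities: 1011

Row P: 100, Col P: 1011, Corner: 1


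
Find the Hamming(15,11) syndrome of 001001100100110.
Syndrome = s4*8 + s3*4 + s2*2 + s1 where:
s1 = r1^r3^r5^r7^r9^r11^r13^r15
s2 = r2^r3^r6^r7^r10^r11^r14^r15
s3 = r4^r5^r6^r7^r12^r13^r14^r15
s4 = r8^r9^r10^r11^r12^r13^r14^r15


s1=1, s2=1, s3=0, s4=1

Syndrome = 11 (error at position 11)


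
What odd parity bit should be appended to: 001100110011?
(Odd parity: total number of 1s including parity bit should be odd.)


Number of 1s in data: 6
Parity bit: 1

1


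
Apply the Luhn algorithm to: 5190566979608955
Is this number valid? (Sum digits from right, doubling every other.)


Luhn sum = 69
69 mod 10 = 9

Invalid (Luhn sum mod 10 = 9)


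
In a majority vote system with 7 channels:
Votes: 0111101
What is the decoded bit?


Ones: 5 out of 7
Threshold: 4

1 (5/7 voted 1)


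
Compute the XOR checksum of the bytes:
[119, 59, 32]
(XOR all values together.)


XOR chain: 119 ^ 59 ^ 32 = 108

108


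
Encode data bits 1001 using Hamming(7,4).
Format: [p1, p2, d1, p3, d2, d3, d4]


Parity bits: p1=0, p2=0, p3=1

0011001


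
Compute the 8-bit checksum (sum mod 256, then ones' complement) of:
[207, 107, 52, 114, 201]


Sum = 681 mod 256 = 169
Complement = 86

86


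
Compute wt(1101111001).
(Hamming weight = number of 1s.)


Counting 1s in 1101111001

7


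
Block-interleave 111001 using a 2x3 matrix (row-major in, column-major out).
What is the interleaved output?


Matrix:
  111
  001
Read columns: 101011

101011


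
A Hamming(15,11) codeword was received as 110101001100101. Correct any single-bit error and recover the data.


Syndrome = 0: no error detected

Data: 00101100101 (no errors)


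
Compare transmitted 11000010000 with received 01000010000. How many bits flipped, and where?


XOR: 10000000000

1 error(s) at position(s): 0


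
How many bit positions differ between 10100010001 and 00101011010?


XOR: 10001001011
Count of 1s: 5

5


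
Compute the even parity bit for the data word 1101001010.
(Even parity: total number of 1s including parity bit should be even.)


Number of 1s in data: 5
Parity bit: 1

1


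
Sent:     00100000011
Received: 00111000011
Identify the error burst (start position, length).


XOR: 00011000000

Burst at position 3, length 2


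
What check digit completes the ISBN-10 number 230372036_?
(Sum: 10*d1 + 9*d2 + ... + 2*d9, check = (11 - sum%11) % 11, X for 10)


Weighted sum: 141
141 mod 11 = 9

Check digit: 2


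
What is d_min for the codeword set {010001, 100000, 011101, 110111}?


Comparing all pairs, minimum distance: 2
Can detect 1 errors, correct 0 errors

2


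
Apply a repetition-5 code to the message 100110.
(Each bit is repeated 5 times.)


Each bit -> 5 copies

111110000000000111111111100000


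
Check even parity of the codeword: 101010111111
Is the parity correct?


Number of 1s: 9

No, parity error (9 ones)


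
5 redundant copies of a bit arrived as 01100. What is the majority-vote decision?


Ones: 2 out of 5
Threshold: 3

0 (2/5 voted 1)


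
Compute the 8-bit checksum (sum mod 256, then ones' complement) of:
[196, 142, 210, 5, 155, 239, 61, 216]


Sum = 1224 mod 256 = 200
Complement = 55

55


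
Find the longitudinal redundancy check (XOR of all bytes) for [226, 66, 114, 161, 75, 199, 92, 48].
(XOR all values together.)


XOR chain: 226 ^ 66 ^ 114 ^ 161 ^ 75 ^ 199 ^ 92 ^ 48 = 147

147


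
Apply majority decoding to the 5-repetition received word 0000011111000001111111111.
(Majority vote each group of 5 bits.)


Groups: 00000, 11111, 00000, 11111, 11111
Majority votes: 01011

01011


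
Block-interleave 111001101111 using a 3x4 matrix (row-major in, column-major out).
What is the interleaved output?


Matrix:
  1110
  0110
  1111
Read columns: 101111111001

101111111001


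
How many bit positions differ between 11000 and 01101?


XOR: 10101
Count of 1s: 3

3


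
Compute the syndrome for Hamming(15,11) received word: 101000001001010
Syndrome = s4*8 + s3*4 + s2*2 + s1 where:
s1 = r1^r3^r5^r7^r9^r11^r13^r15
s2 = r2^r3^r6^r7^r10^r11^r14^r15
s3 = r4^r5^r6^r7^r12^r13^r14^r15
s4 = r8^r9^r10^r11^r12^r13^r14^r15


s1=1, s2=0, s3=0, s4=1

Syndrome = 9 (error at position 9)


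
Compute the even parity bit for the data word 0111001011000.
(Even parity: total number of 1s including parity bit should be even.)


Number of 1s in data: 6
Parity bit: 0

0


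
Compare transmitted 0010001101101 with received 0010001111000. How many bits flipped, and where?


XOR: 0000000010101

3 error(s) at position(s): 8, 10, 12


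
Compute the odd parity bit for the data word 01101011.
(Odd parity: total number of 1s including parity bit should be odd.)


Number of 1s in data: 5
Parity bit: 0

0


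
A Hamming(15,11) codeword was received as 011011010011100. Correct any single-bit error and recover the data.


Syndrome = 0: no error detected

Data: 11100011100 (no errors)


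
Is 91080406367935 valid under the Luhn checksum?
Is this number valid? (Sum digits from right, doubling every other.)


Luhn sum = 65
65 mod 10 = 5

Invalid (Luhn sum mod 10 = 5)


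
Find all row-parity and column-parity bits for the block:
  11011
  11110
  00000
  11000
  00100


Row parities: 00001
Column parities: 11001

Row P: 00001, Col P: 11001, Corner: 1


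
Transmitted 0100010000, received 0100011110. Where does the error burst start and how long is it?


XOR: 0000001110

Burst at position 6, length 3


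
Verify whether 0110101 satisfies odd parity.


Number of 1s: 4

No, parity error (4 ones)


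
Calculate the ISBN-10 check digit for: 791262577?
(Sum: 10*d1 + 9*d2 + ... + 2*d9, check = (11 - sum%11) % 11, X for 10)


Weighted sum: 274
274 mod 11 = 10

Check digit: 1


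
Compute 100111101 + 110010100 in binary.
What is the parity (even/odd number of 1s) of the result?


100111101 = 317
110010100 = 404
Sum = 721 = 1011010001
1s count = 5

odd parity (5 ones in 1011010001)


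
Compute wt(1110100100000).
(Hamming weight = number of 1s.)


Counting 1s in 1110100100000

5


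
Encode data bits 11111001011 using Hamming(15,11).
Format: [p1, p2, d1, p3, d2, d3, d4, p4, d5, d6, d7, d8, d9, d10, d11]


Parity bits: p1=1, p2=1, p3=0, p4=0

111011101001011


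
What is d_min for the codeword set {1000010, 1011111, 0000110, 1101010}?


Comparing all pairs, minimum distance: 2
Can detect 1 errors, correct 0 errors

2


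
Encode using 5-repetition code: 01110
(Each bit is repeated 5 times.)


Each bit -> 5 copies

0000011111111111111100000


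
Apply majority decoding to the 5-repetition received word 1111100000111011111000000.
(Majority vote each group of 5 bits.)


Groups: 11111, 00000, 11101, 11110, 00000
Majority votes: 10110

10110


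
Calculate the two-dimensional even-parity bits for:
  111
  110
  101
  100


Row parities: 1001
Column parities: 000

Row P: 1001, Col P: 000, Corner: 0


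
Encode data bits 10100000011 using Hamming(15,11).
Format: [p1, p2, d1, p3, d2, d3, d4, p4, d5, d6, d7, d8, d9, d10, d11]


Parity bits: p1=0, p2=0, p3=1, p4=0

001101000000011


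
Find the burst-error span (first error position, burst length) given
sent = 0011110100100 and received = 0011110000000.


XOR: 0000000100100

Burst at position 7, length 4


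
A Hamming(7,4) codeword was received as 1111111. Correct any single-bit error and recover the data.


Syndrome = 0: no error detected

Data: 1111 (no errors)


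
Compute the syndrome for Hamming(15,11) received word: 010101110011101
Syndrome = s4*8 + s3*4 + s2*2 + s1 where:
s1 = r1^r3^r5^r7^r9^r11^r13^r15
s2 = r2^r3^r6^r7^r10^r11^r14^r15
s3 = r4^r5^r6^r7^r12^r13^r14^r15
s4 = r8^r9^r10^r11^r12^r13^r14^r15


s1=0, s2=1, s3=0, s4=1

Syndrome = 10 (error at position 10)


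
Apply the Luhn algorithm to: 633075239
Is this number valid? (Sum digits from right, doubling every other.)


Luhn sum = 40
40 mod 10 = 0

Valid (Luhn sum mod 10 = 0)
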